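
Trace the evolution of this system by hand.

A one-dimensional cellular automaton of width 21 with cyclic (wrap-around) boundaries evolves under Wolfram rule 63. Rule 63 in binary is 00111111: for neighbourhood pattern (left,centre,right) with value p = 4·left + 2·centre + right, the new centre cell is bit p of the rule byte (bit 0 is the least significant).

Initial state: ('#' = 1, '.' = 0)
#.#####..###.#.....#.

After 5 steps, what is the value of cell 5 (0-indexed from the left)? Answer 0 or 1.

0

[0] #.#####..###.#.....#.
[1] ###....###..#########
[2] ...#####..###........
[3] ####....###..########
[4] ....#####..###.......
[5] #####....###..#######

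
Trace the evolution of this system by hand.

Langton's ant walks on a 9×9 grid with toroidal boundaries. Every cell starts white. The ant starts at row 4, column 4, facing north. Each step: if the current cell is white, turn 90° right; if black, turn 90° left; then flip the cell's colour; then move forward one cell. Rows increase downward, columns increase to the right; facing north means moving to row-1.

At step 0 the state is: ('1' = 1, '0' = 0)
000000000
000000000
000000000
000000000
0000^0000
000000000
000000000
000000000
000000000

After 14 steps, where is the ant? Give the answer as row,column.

gen 0: 000000000
000000000
000000000
000000000
0000^0000
000000000
000000000
000000000
000000000
gen 1: 000000000
000000000
000000000
000000000
00001>000
000000000
000000000
000000000
000000000
gen 2: 000000000
000000000
000000000
000000000
000011000
00000v000
000000000
000000000
000000000
gen 3: 000000000
000000000
000000000
000000000
000011000
0000<1000
000000000
000000000
000000000
gen 4: 000000000
000000000
000000000
000000000
0000^1000
000011000
000000000
000000000
000000000
gen 5: 000000000
000000000
000000000
000000000
000<01000
000011000
000000000
000000000
000000000
gen 6: 000000000
000000000
000000000
000^00000
000101000
000011000
000000000
000000000
000000000
gen 7: 000000000
000000000
000000000
0001>0000
000101000
000011000
000000000
000000000
000000000
gen 8: 000000000
000000000
000000000
000110000
0001v1000
000011000
000000000
000000000
000000000
gen 9: 000000000
000000000
000000000
000110000
000<11000
000011000
000000000
000000000
000000000
gen 10: 000000000
000000000
000000000
000110000
000011000
000v11000
000000000
000000000
000000000
gen 11: 000000000
000000000
000000000
000110000
000011000
00<111000
000000000
000000000
000000000
gen 12: 000000000
000000000
000000000
000110000
00^011000
001111000
000000000
000000000
000000000
gen 13: 000000000
000000000
000000000
000110000
001>11000
001111000
000000000
000000000
000000000
gen 14: 000000000
000000000
000000000
000110000
001111000
001v11000
000000000
000000000
000000000

5,3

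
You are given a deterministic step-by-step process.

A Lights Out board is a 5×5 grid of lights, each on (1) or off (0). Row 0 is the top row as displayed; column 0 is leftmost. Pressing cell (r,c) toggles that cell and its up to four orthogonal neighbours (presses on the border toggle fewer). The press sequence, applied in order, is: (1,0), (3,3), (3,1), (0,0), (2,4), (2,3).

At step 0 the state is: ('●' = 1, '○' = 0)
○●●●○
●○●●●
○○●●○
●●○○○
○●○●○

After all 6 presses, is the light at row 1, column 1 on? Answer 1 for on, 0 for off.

1

[0] ○●●●○
●○●●●
○○●●○
●●○○○
○●○●○
[1] ●●●●○
○●●●●
●○●●○
●●○○○
○●○●○
[2] ●●●●○
○●●●●
●○●○○
●●●●●
○●○○○
[3] ●●●●○
○●●●●
●●●○○
○○○●●
○○○○○
[4] ○○●●○
●●●●●
●●●○○
○○○●●
○○○○○
[5] ○○●●○
●●●●○
●●●●●
○○○●○
○○○○○
[6] ○○●●○
●●●○○
●●○○○
○○○○○
○○○○○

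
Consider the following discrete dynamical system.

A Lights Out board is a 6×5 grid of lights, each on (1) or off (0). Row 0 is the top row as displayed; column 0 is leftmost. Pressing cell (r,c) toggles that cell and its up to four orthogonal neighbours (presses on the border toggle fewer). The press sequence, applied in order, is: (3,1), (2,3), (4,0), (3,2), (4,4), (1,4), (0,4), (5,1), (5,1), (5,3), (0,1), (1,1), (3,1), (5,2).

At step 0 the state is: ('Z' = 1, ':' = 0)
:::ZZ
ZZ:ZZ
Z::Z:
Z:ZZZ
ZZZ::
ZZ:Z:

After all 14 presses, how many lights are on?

0) :::ZZ
ZZ:ZZ
Z::Z:
Z:ZZZ
ZZZ::
ZZ:Z:
1) :::ZZ
ZZ:ZZ
ZZ:Z:
:Z:ZZ
Z:Z::
ZZ:Z:
2) :::ZZ
ZZ::Z
ZZZ:Z
:Z::Z
Z:Z::
ZZ:Z:
3) :::ZZ
ZZ::Z
ZZZ:Z
ZZ::Z
:ZZ::
:Z:Z:
4) :::ZZ
ZZ::Z
ZZ::Z
Z:ZZZ
:Z:::
:Z:Z:
5) :::ZZ
ZZ::Z
ZZ::Z
Z:ZZ:
:Z:ZZ
:Z:ZZ
6) :::Z:
ZZ:Z:
ZZ:::
Z:ZZ:
:Z:ZZ
:Z:ZZ
7) ::::Z
ZZ:ZZ
ZZ:::
Z:ZZ:
:Z:ZZ
:Z:ZZ
8) ::::Z
ZZ:ZZ
ZZ:::
Z:ZZ:
:::ZZ
Z:ZZZ
9) ::::Z
ZZ:ZZ
ZZ:::
Z:ZZ:
:Z:ZZ
:Z:ZZ
10) ::::Z
ZZ:ZZ
ZZ:::
Z:ZZ:
:Z::Z
:ZZ::
11) ZZZ:Z
Z::ZZ
ZZ:::
Z:ZZ:
:Z::Z
:ZZ::
12) Z:Z:Z
:ZZZZ
Z::::
Z:ZZ:
:Z::Z
:ZZ::
13) Z:Z:Z
:ZZZZ
ZZ:::
:Z:Z:
::::Z
:ZZ::
14) Z:Z:Z
:ZZZZ
ZZ:::
:Z:Z:
::Z:Z
:::Z:

14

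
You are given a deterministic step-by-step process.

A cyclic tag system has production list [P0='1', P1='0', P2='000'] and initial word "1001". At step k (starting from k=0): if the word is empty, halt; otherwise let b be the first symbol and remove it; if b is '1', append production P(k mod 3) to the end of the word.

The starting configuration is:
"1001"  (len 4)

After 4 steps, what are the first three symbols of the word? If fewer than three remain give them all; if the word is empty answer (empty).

11

step 0: "1001"  (len 4)
step 1: "0011"  (len 4)
step 2: "011"  (len 3)
step 3: "11"  (len 2)
step 4: "11"  (len 2)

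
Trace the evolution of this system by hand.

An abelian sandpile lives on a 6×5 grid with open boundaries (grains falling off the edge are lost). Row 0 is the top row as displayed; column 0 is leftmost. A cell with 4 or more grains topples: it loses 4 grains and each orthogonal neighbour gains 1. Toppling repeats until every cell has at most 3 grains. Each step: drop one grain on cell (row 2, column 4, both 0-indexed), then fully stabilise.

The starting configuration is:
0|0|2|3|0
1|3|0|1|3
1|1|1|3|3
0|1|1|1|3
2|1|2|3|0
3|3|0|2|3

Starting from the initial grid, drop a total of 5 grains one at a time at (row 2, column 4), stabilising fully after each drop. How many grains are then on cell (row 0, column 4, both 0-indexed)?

1

k=0  0|0|2|3|0
1|3|0|1|3
1|1|1|3|3
0|1|1|1|3
2|1|2|3|0
3|3|0|2|3
k=1  0|0|2|3|1
1|3|0|3|0
1|1|2|0|3
0|1|1|3|0
2|1|2|3|1
3|3|0|2|3
k=2  0|0|2|3|1
1|3|0|3|1
1|1|2|1|0
0|1|1|3|1
2|1|2|3|1
3|3|0|2|3
k=3  0|0|2|3|1
1|3|0|3|1
1|1|2|1|1
0|1|1|3|1
2|1|2|3|1
3|3|0|2|3
k=4  0|0|2|3|1
1|3|0|3|1
1|1|2|1|2
0|1|1|3|1
2|1|2|3|1
3|3|0|2|3
k=5  0|0|2|3|1
1|3|0|3|1
1|1|2|1|3
0|1|1|3|1
2|1|2|3|1
3|3|0|2|3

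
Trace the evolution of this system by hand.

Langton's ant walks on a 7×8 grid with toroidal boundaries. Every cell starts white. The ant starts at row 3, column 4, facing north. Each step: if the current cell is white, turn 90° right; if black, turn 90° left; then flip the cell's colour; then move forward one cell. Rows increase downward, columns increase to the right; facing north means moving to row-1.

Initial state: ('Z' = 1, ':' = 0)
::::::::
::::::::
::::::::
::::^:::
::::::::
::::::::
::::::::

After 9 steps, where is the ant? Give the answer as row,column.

0) ::::::::
::::::::
::::::::
::::^:::
::::::::
::::::::
::::::::
1) ::::::::
::::::::
::::::::
::::Z>::
::::::::
::::::::
::::::::
2) ::::::::
::::::::
::::::::
::::ZZ::
:::::v::
::::::::
::::::::
3) ::::::::
::::::::
::::::::
::::ZZ::
::::<Z::
::::::::
::::::::
4) ::::::::
::::::::
::::::::
::::^Z::
::::ZZ::
::::::::
::::::::
5) ::::::::
::::::::
::::::::
:::<:Z::
::::ZZ::
::::::::
::::::::
6) ::::::::
::::::::
:::^::::
:::Z:Z::
::::ZZ::
::::::::
::::::::
7) ::::::::
::::::::
:::Z>:::
:::Z:Z::
::::ZZ::
::::::::
::::::::
8) ::::::::
::::::::
:::ZZ:::
:::ZvZ::
::::ZZ::
::::::::
::::::::
9) ::::::::
::::::::
:::ZZ:::
:::<ZZ::
::::ZZ::
::::::::
::::::::

3,3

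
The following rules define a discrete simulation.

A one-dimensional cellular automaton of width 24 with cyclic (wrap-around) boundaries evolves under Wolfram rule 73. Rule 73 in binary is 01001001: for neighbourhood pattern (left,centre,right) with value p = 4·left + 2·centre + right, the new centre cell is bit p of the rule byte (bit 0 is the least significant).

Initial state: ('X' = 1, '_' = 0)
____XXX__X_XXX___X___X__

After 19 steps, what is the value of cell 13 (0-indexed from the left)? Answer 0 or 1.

1

step 0: ____XXX__X_XXX___X___X__
step 1: XXX_X_X____X_X_X___X___X
step 2: __X_____XX_______X___X_X
step 3: ____XXX_XX_XXXXX___X____
step 4: XXX_X_X_XX_X___X_X___XXX
step 5: __X_____XX___X_____X_X__
step 6: X___XXX_XX_X___XXX_____X
step 7: X_X_X_X_XX___X_X_X_XXX_X
step 8: X_______XX_X_______X_X_X
step 9: X_XXXXX_XX___XXXXX_____X
step 10: X_X___X_XX_X_X___X_XXX_X
step 11: X___X___XX_____X___X_X_X
step 12: X_X___X_XX_XXX___X_____X
step 13: X___X___XX_X_X_X___XXX_X
step 14: X_X___X_XX_______X_X_X_X
step 15: X___X___XX_XXXXX_______X
step 16: X_X___X_XX_X___X_XXXXX_X
step 17: X___X___XX___X___X___X_X
step 18: X_X___X_XX_X___X___X___X
step 19: X___X___XX___X___X___X_X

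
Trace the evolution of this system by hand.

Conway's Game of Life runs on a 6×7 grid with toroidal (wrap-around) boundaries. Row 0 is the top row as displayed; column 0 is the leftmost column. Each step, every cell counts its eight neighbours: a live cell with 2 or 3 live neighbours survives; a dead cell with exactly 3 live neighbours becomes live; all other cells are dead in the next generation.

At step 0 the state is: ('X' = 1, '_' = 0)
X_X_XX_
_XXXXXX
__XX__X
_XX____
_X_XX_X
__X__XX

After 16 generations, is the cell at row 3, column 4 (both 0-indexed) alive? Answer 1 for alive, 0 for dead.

1

step 0: X_X_XX_
_XXXXXX
__XX__X
_XX____
_X_XX_X
__X__XX
step 1: X______
_______
______X
_X__XX_
_X_XX_X
__X____
step 2: _______
_______
_____X_
__XXX_X
XX_XX__
XXXX___
step 3: _XX____
_______
___XXX_
XXX___X
_____XX
X__XX__
step 4: _XXX___
__XXX__
XXXXXXX
XXXX___
__XXXX_
XXXXXXX
step 5: ______X
______X
_____XX
_______
_______
X_____X
step 6: _____XX
X_____X
_____XX
_______
_______
X_____X
step 7: _____X_
X______
X____XX
_______
_______
X____XX
step 8: X____X_
X____X_
X_____X
______X
______X
_____XX
step 9: X___XX_
XX___X_
X____X_
_____XX
X_____X
X____X_
step 10: X___XX_
XX___X_
XX__XX_
_____X_
X______
XX__XX_
step 11: _______
_______
XX__XX_
XX__XX_
XX__XX_
XX__XX_
step 12: _______
_______
XX__XX_
__XX___
__XX___
XX__XX_
step 13: _______
_______
_XXXX__
_______
_______
_XXXX__
step 14: __XX___
__XX___
__XX___
__XX___
__XX___
__XX___
step 15: _X__X__
_X__X__
_X__X__
_X__X__
_X__X__
_X__X__
step 16: XXXXXX_
XXXXXX_
XXXXXX_
XXXXXX_
XXXXXX_
XXXXXX_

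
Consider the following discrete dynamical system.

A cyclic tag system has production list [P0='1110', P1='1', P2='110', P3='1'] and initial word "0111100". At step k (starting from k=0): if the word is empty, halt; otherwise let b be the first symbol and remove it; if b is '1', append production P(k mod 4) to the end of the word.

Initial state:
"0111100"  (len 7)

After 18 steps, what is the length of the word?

18

0) "0111100"  (len 7)
1) "111100"  (len 6)
2) "111001"  (len 6)
3) "11001110"  (len 8)
4) "10011101"  (len 8)
5) "00111011110"  (len 11)
6) "0111011110"  (len 10)
7) "111011110"  (len 9)
8) "110111101"  (len 9)
9) "101111011110"  (len 12)
10) "011110111101"  (len 12)
11) "11110111101"  (len 11)
12) "11101111011"  (len 11)
13) "11011110111110"  (len 14)
14) "10111101111101"  (len 14)
15) "0111101111101110"  (len 16)
16) "111101111101110"  (len 15)
17) "111011111011101110"  (len 18)
18) "110111110111011101"  (len 18)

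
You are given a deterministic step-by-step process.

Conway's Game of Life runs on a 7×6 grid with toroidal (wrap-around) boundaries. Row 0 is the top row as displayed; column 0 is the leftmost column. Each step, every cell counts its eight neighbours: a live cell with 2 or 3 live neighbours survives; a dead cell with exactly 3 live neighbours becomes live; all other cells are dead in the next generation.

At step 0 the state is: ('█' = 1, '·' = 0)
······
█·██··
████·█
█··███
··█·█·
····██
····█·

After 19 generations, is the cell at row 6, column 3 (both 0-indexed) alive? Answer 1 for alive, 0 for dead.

0

k=0  ······
█·██··
████·█
█··███
··█·█·
····██
····█·
k=1  ···█··
█··███
······
······
█·····
····██
····██
k=2  █··█··
···███
····██
······
·····█
█···█·
···█·█
k=3  █·██··
█··█··
···█·█
····██
·····█
█···█·
█··█·█
k=4  █·██··
██·█·█
█··█·█
█····█
█·····
█···█·
█·██··
k=5  ······
···█··
··█···
·█··█·
██····
█··█··
█·█·█·
k=6  ···█··
······
··██··
███···
███··█
█·██··
·█·█·█
k=7  ··█·█·
··██··
··██··
·····█
·····█
···█··
██·█··
k=8  ····█·
·█··█·
··███·
····█·
····█·
█·█·█·
·█·██·
k=9  ··█·██
··█·██
··█·██
····██
····█·
·██·█·
·██·█·
k=10  █·█···
███···
█·····
······
····█·
·██·██
█···█·
k=11  █·██··
█·█··█
█·····
······
···███
██··█·
█·█·█·
k=12  █·█·█·
█·██·█
██···█
····██
█··███
███···
█·█·█·
k=13  █·█·█·
··██··
·███··
·█·█··
··██··
··█···
█·█···
k=14  ··█··█
····█·
·█··█·
·█··█·
·█·█··
··█···
··█··█
k=15  ···███
···███
···███
██·██·
·█·█··
·███··
·███··
k=16  █····█
█·█···
······
██····
······
█···█·
██····
k=17  ·····█
██···█
█·····
······
██···█
██···█
·█····
k=18  ·█···█
·█···█
██···█
·█···█
·█···█
··█··█
·█···█
k=19  ·██·██
·██·██
·██·██
·██·██
·██·██
·██·██
·██·██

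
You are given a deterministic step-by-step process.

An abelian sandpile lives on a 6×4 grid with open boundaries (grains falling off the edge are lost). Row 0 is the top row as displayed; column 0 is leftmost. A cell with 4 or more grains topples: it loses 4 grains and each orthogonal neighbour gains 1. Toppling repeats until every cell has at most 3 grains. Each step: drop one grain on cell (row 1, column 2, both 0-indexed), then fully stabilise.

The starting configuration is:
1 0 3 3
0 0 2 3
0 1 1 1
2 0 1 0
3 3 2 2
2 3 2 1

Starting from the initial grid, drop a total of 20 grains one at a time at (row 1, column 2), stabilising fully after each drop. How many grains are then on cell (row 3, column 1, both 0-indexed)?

1

step 0: 1 0 3 3
0 0 2 3
0 1 1 1
2 0 1 0
3 3 2 2
2 3 2 1
step 1: 1 0 3 3
0 0 3 3
0 1 1 1
2 0 1 0
3 3 2 2
2 3 2 1
step 2: 1 1 1 1
0 1 2 1
0 1 2 2
2 0 1 0
3 3 2 2
2 3 2 1
step 3: 1 1 1 1
0 1 3 1
0 1 2 2
2 0 1 0
3 3 2 2
2 3 2 1
step 4: 1 1 2 1
0 2 0 2
0 1 3 2
2 0 1 0
3 3 2 2
2 3 2 1
step 5: 1 1 2 1
0 2 1 2
0 1 3 2
2 0 1 0
3 3 2 2
2 3 2 1
step 6: 1 1 2 1
0 2 2 2
0 1 3 2
2 0 1 0
3 3 2 2
2 3 2 1
step 7: 1 1 2 1
0 2 3 2
0 1 3 2
2 0 1 0
3 3 2 2
2 3 2 1
step 8: 1 1 3 1
0 3 1 3
0 2 0 3
2 0 2 0
3 3 2 2
2 3 2 1
step 9: 1 1 3 1
0 3 2 3
0 2 0 3
2 0 2 0
3 3 2 2
2 3 2 1
step 10: 1 1 3 1
0 3 3 3
0 2 0 3
2 0 2 0
3 3 2 2
2 3 2 1
step 11: 1 3 0 3
1 0 3 1
0 3 2 0
2 0 2 1
3 3 2 2
2 3 2 1
step 12: 1 3 1 3
1 1 0 2
0 3 3 0
2 0 2 1
3 3 2 2
2 3 2 1
step 13: 1 3 1 3
1 1 1 2
0 3 3 0
2 0 2 1
3 3 2 2
2 3 2 1
step 14: 1 3 1 3
1 1 2 2
0 3 3 0
2 0 2 1
3 3 2 2
2 3 2 1
step 15: 1 3 1 3
1 1 3 2
0 3 3 0
2 0 2 1
3 3 2 2
2 3 2 1
step 16: 1 3 2 3
1 3 1 3
1 0 1 1
2 1 3 1
3 3 2 2
2 3 2 1
step 17: 1 3 2 3
1 3 2 3
1 0 1 1
2 1 3 1
3 3 2 2
2 3 2 1
step 18: 1 3 2 3
1 3 3 3
1 0 1 1
2 1 3 1
3 3 2 2
2 3 2 1
step 19: 2 1 1 1
2 1 3 1
1 1 2 2
2 1 3 1
3 3 2 2
2 3 2 1
step 20: 2 1 2 1
2 2 0 2
1 1 3 2
2 1 3 1
3 3 2 2
2 3 2 1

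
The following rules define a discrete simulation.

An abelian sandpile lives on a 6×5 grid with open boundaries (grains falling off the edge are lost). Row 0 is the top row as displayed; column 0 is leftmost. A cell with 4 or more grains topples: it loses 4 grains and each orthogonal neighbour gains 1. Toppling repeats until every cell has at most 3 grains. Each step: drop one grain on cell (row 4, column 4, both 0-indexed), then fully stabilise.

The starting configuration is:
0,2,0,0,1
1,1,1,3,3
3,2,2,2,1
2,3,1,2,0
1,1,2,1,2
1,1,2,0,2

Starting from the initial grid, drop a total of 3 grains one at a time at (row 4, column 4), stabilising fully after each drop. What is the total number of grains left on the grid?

0) 0,2,0,0,1
1,1,1,3,3
3,2,2,2,1
2,3,1,2,0
1,1,2,1,2
1,1,2,0,2
1) 0,2,0,0,1
1,1,1,3,3
3,2,2,2,1
2,3,1,2,0
1,1,2,1,3
1,1,2,0,2
2) 0,2,0,0,1
1,1,1,3,3
3,2,2,2,1
2,3,1,2,1
1,1,2,2,0
1,1,2,0,3
3) 0,2,0,0,1
1,1,1,3,3
3,2,2,2,1
2,3,1,2,1
1,1,2,2,1
1,1,2,0,3

45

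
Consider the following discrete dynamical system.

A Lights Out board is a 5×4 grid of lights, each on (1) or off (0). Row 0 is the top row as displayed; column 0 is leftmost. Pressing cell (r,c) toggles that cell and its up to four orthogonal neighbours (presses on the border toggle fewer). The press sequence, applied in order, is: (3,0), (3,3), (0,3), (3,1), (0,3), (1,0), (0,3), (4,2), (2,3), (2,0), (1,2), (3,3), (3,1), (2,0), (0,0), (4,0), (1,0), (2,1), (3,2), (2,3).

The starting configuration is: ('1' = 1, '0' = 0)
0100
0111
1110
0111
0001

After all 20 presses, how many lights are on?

[0] 0100
0111
1110
0111
0001
[1] 0100
0111
0110
1011
1001
[2] 0100
0111
0111
1000
1000
[3] 0111
0110
0111
1000
1000
[4] 0111
0110
0011
0110
1100
[5] 0100
0111
0011
0110
1100
[6] 1100
1011
1011
0110
1100
[7] 1111
1010
1011
0110
1100
[8] 1111
1010
1011
0100
1011
[9] 1111
1011
1000
0101
1011
[10] 1111
0011
0100
1101
1011
[11] 1101
0100
0110
1101
1011
[12] 1101
0100
0111
1110
1010
[13] 1101
0100
0011
0000
1110
[14] 1101
1100
1111
1000
1110
[15] 0001
0100
1111
1000
1110
[16] 0001
0100
1111
0000
0010
[17] 1001
1000
0111
0000
0010
[18] 1001
1100
1001
0100
0010
[19] 1001
1100
1011
0011
0000
[20] 1001
1101
1000
0010
0000

7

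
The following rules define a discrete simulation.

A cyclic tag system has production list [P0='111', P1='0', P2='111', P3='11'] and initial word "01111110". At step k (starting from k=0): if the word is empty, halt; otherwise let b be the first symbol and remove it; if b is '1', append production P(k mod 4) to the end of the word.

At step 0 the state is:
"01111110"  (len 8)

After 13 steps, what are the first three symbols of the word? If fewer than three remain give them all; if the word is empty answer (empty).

111

step 0: "01111110"  (len 8)
step 1: "1111110"  (len 7)
step 2: "1111100"  (len 7)
step 3: "111100111"  (len 9)
step 4: "1110011111"  (len 10)
step 5: "110011111111"  (len 12)
step 6: "100111111110"  (len 12)
step 7: "00111111110111"  (len 14)
step 8: "0111111110111"  (len 13)
step 9: "111111110111"  (len 12)
step 10: "111111101110"  (len 12)
step 11: "11111101110111"  (len 14)
step 12: "111110111011111"  (len 15)
step 13: "11110111011111111"  (len 17)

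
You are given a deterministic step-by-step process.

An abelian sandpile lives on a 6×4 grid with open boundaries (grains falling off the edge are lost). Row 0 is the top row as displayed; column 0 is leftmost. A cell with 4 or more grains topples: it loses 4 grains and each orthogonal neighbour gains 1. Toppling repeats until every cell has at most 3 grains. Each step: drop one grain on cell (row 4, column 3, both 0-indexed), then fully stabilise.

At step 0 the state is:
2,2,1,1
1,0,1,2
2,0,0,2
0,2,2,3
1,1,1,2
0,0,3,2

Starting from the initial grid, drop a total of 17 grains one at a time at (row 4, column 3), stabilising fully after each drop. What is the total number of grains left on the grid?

step 0: 2,2,1,1
1,0,1,2
2,0,0,2
0,2,2,3
1,1,1,2
0,0,3,2
step 1: 2,2,1,1
1,0,1,2
2,0,0,2
0,2,2,3
1,1,1,3
0,0,3,2
step 2: 2,2,1,1
1,0,1,2
2,0,0,3
0,2,3,0
1,1,2,1
0,0,3,3
step 3: 2,2,1,1
1,0,1,2
2,0,0,3
0,2,3,0
1,1,2,2
0,0,3,3
step 4: 2,2,1,1
1,0,1,2
2,0,0,3
0,2,3,0
1,1,2,3
0,0,3,3
step 5: 2,2,1,1
1,0,1,2
2,0,1,3
0,3,0,2
1,2,1,2
0,1,1,1
step 6: 2,2,1,1
1,0,1,2
2,0,1,3
0,3,0,2
1,2,1,3
0,1,1,1
step 7: 2,2,1,1
1,0,1,2
2,0,1,3
0,3,0,3
1,2,2,0
0,1,1,2
step 8: 2,2,1,1
1,0,1,2
2,0,1,3
0,3,0,3
1,2,2,1
0,1,1,2
step 9: 2,2,1,1
1,0,1,2
2,0,1,3
0,3,0,3
1,2,2,2
0,1,1,2
step 10: 2,2,1,1
1,0,1,2
2,0,1,3
0,3,0,3
1,2,2,3
0,1,1,2
step 11: 2,2,1,1
1,0,1,3
2,0,2,0
0,3,1,1
1,2,3,1
0,1,1,3
step 12: 2,2,1,1
1,0,1,3
2,0,2,0
0,3,1,1
1,2,3,2
0,1,1,3
step 13: 2,2,1,1
1,0,1,3
2,0,2,0
0,3,1,1
1,2,3,3
0,1,1,3
step 14: 2,2,1,1
1,0,1,3
2,0,2,0
0,3,2,2
1,3,0,2
0,1,3,0
step 15: 2,2,1,1
1,0,1,3
2,0,2,0
0,3,2,2
1,3,0,3
0,1,3,0
step 16: 2,2,1,1
1,0,1,3
2,0,2,0
0,3,2,3
1,3,1,0
0,1,3,1
step 17: 2,2,1,1
1,0,1,3
2,0,2,0
0,3,2,3
1,3,1,1
0,1,3,1

34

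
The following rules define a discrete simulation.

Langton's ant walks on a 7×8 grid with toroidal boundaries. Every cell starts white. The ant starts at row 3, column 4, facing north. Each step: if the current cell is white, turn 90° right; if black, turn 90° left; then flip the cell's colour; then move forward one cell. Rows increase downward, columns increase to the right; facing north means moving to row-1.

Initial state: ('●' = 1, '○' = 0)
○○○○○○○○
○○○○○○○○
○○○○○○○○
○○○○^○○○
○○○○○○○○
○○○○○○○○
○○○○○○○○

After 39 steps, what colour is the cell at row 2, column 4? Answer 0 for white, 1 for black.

t=0: ○○○○○○○○
○○○○○○○○
○○○○○○○○
○○○○^○○○
○○○○○○○○
○○○○○○○○
○○○○○○○○
t=1: ○○○○○○○○
○○○○○○○○
○○○○○○○○
○○○○●>○○
○○○○○○○○
○○○○○○○○
○○○○○○○○
t=2: ○○○○○○○○
○○○○○○○○
○○○○○○○○
○○○○●●○○
○○○○○v○○
○○○○○○○○
○○○○○○○○
t=3: ○○○○○○○○
○○○○○○○○
○○○○○○○○
○○○○●●○○
○○○○<●○○
○○○○○○○○
○○○○○○○○
t=4: ○○○○○○○○
○○○○○○○○
○○○○○○○○
○○○○^●○○
○○○○●●○○
○○○○○○○○
○○○○○○○○
t=5: ○○○○○○○○
○○○○○○○○
○○○○○○○○
○○○<○●○○
○○○○●●○○
○○○○○○○○
○○○○○○○○
t=6: ○○○○○○○○
○○○○○○○○
○○○^○○○○
○○○●○●○○
○○○○●●○○
○○○○○○○○
○○○○○○○○
t=7: ○○○○○○○○
○○○○○○○○
○○○●>○○○
○○○●○●○○
○○○○●●○○
○○○○○○○○
○○○○○○○○
t=8: ○○○○○○○○
○○○○○○○○
○○○●●○○○
○○○●v●○○
○○○○●●○○
○○○○○○○○
○○○○○○○○
t=9: ○○○○○○○○
○○○○○○○○
○○○●●○○○
○○○<●●○○
○○○○●●○○
○○○○○○○○
○○○○○○○○
t=10: ○○○○○○○○
○○○○○○○○
○○○●●○○○
○○○○●●○○
○○○v●●○○
○○○○○○○○
○○○○○○○○
t=11: ○○○○○○○○
○○○○○○○○
○○○●●○○○
○○○○●●○○
○○<●●●○○
○○○○○○○○
○○○○○○○○
t=12: ○○○○○○○○
○○○○○○○○
○○○●●○○○
○○^○●●○○
○○●●●●○○
○○○○○○○○
○○○○○○○○
t=13: ○○○○○○○○
○○○○○○○○
○○○●●○○○
○○●>●●○○
○○●●●●○○
○○○○○○○○
○○○○○○○○
t=14: ○○○○○○○○
○○○○○○○○
○○○●●○○○
○○●●●●○○
○○●v●●○○
○○○○○○○○
○○○○○○○○
t=15: ○○○○○○○○
○○○○○○○○
○○○●●○○○
○○●●●●○○
○○●○>●○○
○○○○○○○○
○○○○○○○○
t=16: ○○○○○○○○
○○○○○○○○
○○○●●○○○
○○●●^●○○
○○●○○●○○
○○○○○○○○
○○○○○○○○
t=17: ○○○○○○○○
○○○○○○○○
○○○●●○○○
○○●<○●○○
○○●○○●○○
○○○○○○○○
○○○○○○○○
t=18: ○○○○○○○○
○○○○○○○○
○○○●●○○○
○○●○○●○○
○○●v○●○○
○○○○○○○○
○○○○○○○○
t=19: ○○○○○○○○
○○○○○○○○
○○○●●○○○
○○●○○●○○
○○<●○●○○
○○○○○○○○
○○○○○○○○
t=20: ○○○○○○○○
○○○○○○○○
○○○●●○○○
○○●○○●○○
○○○●○●○○
○○v○○○○○
○○○○○○○○
t=21: ○○○○○○○○
○○○○○○○○
○○○●●○○○
○○●○○●○○
○○○●○●○○
○<●○○○○○
○○○○○○○○
t=22: ○○○○○○○○
○○○○○○○○
○○○●●○○○
○○●○○●○○
○^○●○●○○
○●●○○○○○
○○○○○○○○
t=23: ○○○○○○○○
○○○○○○○○
○○○●●○○○
○○●○○●○○
○●>●○●○○
○●●○○○○○
○○○○○○○○
t=24: ○○○○○○○○
○○○○○○○○
○○○●●○○○
○○●○○●○○
○●●●○●○○
○●v○○○○○
○○○○○○○○
t=25: ○○○○○○○○
○○○○○○○○
○○○●●○○○
○○●○○●○○
○●●●○●○○
○●○>○○○○
○○○○○○○○
t=26: ○○○○○○○○
○○○○○○○○
○○○●●○○○
○○●○○●○○
○●●●○●○○
○●○●○○○○
○○○v○○○○
t=27: ○○○○○○○○
○○○○○○○○
○○○●●○○○
○○●○○●○○
○●●●○●○○
○●○●○○○○
○○<●○○○○
t=28: ○○○○○○○○
○○○○○○○○
○○○●●○○○
○○●○○●○○
○●●●○●○○
○●^●○○○○
○○●●○○○○
t=29: ○○○○○○○○
○○○○○○○○
○○○●●○○○
○○●○○●○○
○●●●○●○○
○●●>○○○○
○○●●○○○○
t=30: ○○○○○○○○
○○○○○○○○
○○○●●○○○
○○●○○●○○
○●●^○●○○
○●●○○○○○
○○●●○○○○
t=31: ○○○○○○○○
○○○○○○○○
○○○●●○○○
○○●○○●○○
○●<○○●○○
○●●○○○○○
○○●●○○○○
t=32: ○○○○○○○○
○○○○○○○○
○○○●●○○○
○○●○○●○○
○●○○○●○○
○●v○○○○○
○○●●○○○○
t=33: ○○○○○○○○
○○○○○○○○
○○○●●○○○
○○●○○●○○
○●○○○●○○
○●○>○○○○
○○●●○○○○
t=34: ○○○○○○○○
○○○○○○○○
○○○●●○○○
○○●○○●○○
○●○○○●○○
○●○●○○○○
○○●v○○○○
t=35: ○○○○○○○○
○○○○○○○○
○○○●●○○○
○○●○○●○○
○●○○○●○○
○●○●○○○○
○○●○>○○○
t=36: ○○○○v○○○
○○○○○○○○
○○○●●○○○
○○●○○●○○
○●○○○●○○
○●○●○○○○
○○●○●○○○
t=37: ○○○<●○○○
○○○○○○○○
○○○●●○○○
○○●○○●○○
○●○○○●○○
○●○●○○○○
○○●○●○○○
t=38: ○○○●●○○○
○○○○○○○○
○○○●●○○○
○○●○○●○○
○●○○○●○○
○●○●○○○○
○○●^●○○○
t=39: ○○○●●○○○
○○○○○○○○
○○○●●○○○
○○●○○●○○
○●○○○●○○
○●○●○○○○
○○●●>○○○

1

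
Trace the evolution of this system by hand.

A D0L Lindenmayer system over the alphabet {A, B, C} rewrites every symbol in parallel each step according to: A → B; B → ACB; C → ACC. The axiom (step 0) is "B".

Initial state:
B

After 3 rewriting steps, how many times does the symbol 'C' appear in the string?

8

k=0  B
k=1  ACB
k=2  BACCACB
k=3  ACBBACCACCBACCACB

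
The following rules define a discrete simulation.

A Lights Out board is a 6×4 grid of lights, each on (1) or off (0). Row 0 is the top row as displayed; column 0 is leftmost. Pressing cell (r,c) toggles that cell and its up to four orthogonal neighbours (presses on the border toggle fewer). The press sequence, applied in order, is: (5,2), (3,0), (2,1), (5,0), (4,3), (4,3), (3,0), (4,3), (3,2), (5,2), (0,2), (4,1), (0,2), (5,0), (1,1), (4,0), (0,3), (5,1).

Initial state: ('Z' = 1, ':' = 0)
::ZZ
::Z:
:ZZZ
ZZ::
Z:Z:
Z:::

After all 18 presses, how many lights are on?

14

k=0  ::ZZ
::Z:
:ZZZ
ZZ::
Z:Z:
Z:::
k=1  ::ZZ
::Z:
:ZZZ
ZZ::
Z:::
ZZZZ
k=2  ::ZZ
::Z:
ZZZZ
::::
::::
ZZZZ
k=3  ::ZZ
:ZZ:
:::Z
:Z::
::::
ZZZZ
k=4  ::ZZ
:ZZ:
:::Z
:Z::
Z:::
::ZZ
k=5  ::ZZ
:ZZ:
:::Z
:Z:Z
Z:ZZ
::Z:
k=6  ::ZZ
:ZZ:
:::Z
:Z::
Z:::
::ZZ
k=7  ::ZZ
:ZZ:
Z::Z
Z:::
::::
::ZZ
k=8  ::ZZ
:ZZ:
Z::Z
Z::Z
::ZZ
::Z:
k=9  ::ZZ
:ZZ:
Z:ZZ
ZZZ:
:::Z
::Z:
k=10  ::ZZ
:ZZ:
Z:ZZ
ZZZ:
::ZZ
:Z:Z
k=11  :Z::
:Z::
Z:ZZ
ZZZ:
::ZZ
:Z:Z
k=12  :Z::
:Z::
Z:ZZ
Z:Z:
ZZ:Z
:::Z
k=13  ::ZZ
:ZZ:
Z:ZZ
Z:Z:
ZZ:Z
:::Z
k=14  ::ZZ
:ZZ:
Z:ZZ
Z:Z:
:Z:Z
ZZ:Z
k=15  :ZZZ
Z:::
ZZZZ
Z:Z:
:Z:Z
ZZ:Z
k=16  :ZZZ
Z:::
ZZZZ
::Z:
Z::Z
:Z:Z
k=17  :Z::
Z::Z
ZZZZ
::Z:
Z::Z
:Z:Z
k=18  :Z::
Z::Z
ZZZZ
::Z:
ZZ:Z
Z:ZZ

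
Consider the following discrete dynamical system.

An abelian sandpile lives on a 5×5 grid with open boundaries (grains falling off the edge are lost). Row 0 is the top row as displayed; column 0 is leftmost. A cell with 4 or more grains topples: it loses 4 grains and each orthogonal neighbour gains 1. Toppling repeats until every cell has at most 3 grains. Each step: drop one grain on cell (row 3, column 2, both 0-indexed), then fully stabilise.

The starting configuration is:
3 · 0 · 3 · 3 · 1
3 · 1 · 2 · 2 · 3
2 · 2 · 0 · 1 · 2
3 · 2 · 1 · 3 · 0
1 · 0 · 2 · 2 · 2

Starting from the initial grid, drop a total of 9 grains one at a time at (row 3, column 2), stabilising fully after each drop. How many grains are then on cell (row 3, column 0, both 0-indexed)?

0

k=0  3 · 0 · 3 · 3 · 1
3 · 1 · 2 · 2 · 3
2 · 2 · 0 · 1 · 2
3 · 2 · 1 · 3 · 0
1 · 0 · 2 · 2 · 2
k=1  3 · 0 · 3 · 3 · 1
3 · 1 · 2 · 2 · 3
2 · 2 · 0 · 1 · 2
3 · 2 · 2 · 3 · 0
1 · 0 · 2 · 2 · 2
k=2  3 · 0 · 3 · 3 · 1
3 · 1 · 2 · 2 · 3
2 · 2 · 0 · 1 · 2
3 · 2 · 3 · 3 · 0
1 · 0 · 2 · 2 · 2
k=3  3 · 0 · 3 · 3 · 1
3 · 1 · 2 · 2 · 3
2 · 2 · 1 · 2 · 2
3 · 3 · 1 · 0 · 1
1 · 0 · 3 · 3 · 2
k=4  3 · 0 · 3 · 3 · 1
3 · 1 · 2 · 2 · 3
2 · 2 · 1 · 2 · 2
3 · 3 · 2 · 0 · 1
1 · 0 · 3 · 3 · 2
k=5  3 · 0 · 3 · 3 · 1
3 · 1 · 2 · 2 · 3
2 · 2 · 1 · 2 · 2
3 · 3 · 3 · 0 · 1
1 · 0 · 3 · 3 · 2
k=6  3 · 0 · 3 · 3 · 1
3 · 1 · 2 · 2 · 3
3 · 3 · 2 · 2 · 2
0 · 1 · 2 · 2 · 1
2 · 2 · 1 · 0 · 3
k=7  3 · 0 · 3 · 3 · 1
3 · 1 · 2 · 2 · 3
3 · 3 · 2 · 2 · 2
0 · 1 · 3 · 2 · 1
2 · 2 · 1 · 0 · 3
k=8  3 · 0 · 3 · 3 · 1
3 · 1 · 2 · 2 · 3
3 · 3 · 3 · 2 · 2
0 · 2 · 0 · 3 · 1
2 · 2 · 2 · 0 · 3
k=9  3 · 0 · 3 · 3 · 1
3 · 1 · 2 · 2 · 3
3 · 3 · 3 · 2 · 2
0 · 2 · 1 · 3 · 1
2 · 2 · 2 · 0 · 3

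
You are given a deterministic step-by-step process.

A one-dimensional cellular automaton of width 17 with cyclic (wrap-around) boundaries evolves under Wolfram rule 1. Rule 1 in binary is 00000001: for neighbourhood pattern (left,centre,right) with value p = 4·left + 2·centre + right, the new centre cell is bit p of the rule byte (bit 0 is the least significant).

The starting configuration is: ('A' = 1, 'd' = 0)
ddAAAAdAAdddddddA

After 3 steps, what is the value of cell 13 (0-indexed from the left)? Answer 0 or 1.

1

gen 0: ddAAAAdAAdddddddA
gen 1: ddddddddddAAAAAdd
gen 2: AAAAAAAAAdddddddA
gen 3: ddddddddddAAAAAdd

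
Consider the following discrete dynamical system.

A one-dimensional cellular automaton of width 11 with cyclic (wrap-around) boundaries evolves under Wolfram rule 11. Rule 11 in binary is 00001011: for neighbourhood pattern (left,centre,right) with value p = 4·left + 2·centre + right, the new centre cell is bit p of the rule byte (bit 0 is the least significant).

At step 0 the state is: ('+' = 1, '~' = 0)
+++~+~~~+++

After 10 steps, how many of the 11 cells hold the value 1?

k=0  +++~+~~~+++
k=1  ~~~~~~+++~~
k=2  +++++++~~~+
k=3  ~~~~~~~~+++
k=4  ~++++++++~~
k=5  ++~~~~~~~~+
k=6  ~~~++++++++
k=7  ~+++~~~~~~~
k=8  ++~~~++++++
k=9  ~~~+++~~~~~
k=10  ++++~~~++++

8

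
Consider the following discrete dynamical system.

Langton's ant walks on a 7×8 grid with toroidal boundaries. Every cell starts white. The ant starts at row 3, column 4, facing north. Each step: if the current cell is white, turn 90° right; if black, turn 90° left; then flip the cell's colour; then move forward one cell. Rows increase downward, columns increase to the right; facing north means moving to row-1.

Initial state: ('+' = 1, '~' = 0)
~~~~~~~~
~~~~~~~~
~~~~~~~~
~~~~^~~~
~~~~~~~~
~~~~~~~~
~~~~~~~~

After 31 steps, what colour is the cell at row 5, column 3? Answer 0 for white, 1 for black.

t=0: ~~~~~~~~
~~~~~~~~
~~~~~~~~
~~~~^~~~
~~~~~~~~
~~~~~~~~
~~~~~~~~
t=1: ~~~~~~~~
~~~~~~~~
~~~~~~~~
~~~~+>~~
~~~~~~~~
~~~~~~~~
~~~~~~~~
t=2: ~~~~~~~~
~~~~~~~~
~~~~~~~~
~~~~++~~
~~~~~v~~
~~~~~~~~
~~~~~~~~
t=3: ~~~~~~~~
~~~~~~~~
~~~~~~~~
~~~~++~~
~~~~<+~~
~~~~~~~~
~~~~~~~~
t=4: ~~~~~~~~
~~~~~~~~
~~~~~~~~
~~~~^+~~
~~~~++~~
~~~~~~~~
~~~~~~~~
t=5: ~~~~~~~~
~~~~~~~~
~~~~~~~~
~~~<~+~~
~~~~++~~
~~~~~~~~
~~~~~~~~
t=6: ~~~~~~~~
~~~~~~~~
~~~^~~~~
~~~+~+~~
~~~~++~~
~~~~~~~~
~~~~~~~~
t=7: ~~~~~~~~
~~~~~~~~
~~~+>~~~
~~~+~+~~
~~~~++~~
~~~~~~~~
~~~~~~~~
t=8: ~~~~~~~~
~~~~~~~~
~~~++~~~
~~~+v+~~
~~~~++~~
~~~~~~~~
~~~~~~~~
t=9: ~~~~~~~~
~~~~~~~~
~~~++~~~
~~~<++~~
~~~~++~~
~~~~~~~~
~~~~~~~~
t=10: ~~~~~~~~
~~~~~~~~
~~~++~~~
~~~~++~~
~~~v++~~
~~~~~~~~
~~~~~~~~
t=11: ~~~~~~~~
~~~~~~~~
~~~++~~~
~~~~++~~
~~<+++~~
~~~~~~~~
~~~~~~~~
t=12: ~~~~~~~~
~~~~~~~~
~~~++~~~
~~^~++~~
~~++++~~
~~~~~~~~
~~~~~~~~
t=13: ~~~~~~~~
~~~~~~~~
~~~++~~~
~~+>++~~
~~++++~~
~~~~~~~~
~~~~~~~~
t=14: ~~~~~~~~
~~~~~~~~
~~~++~~~
~~++++~~
~~+v++~~
~~~~~~~~
~~~~~~~~
t=15: ~~~~~~~~
~~~~~~~~
~~~++~~~
~~++++~~
~~+~>+~~
~~~~~~~~
~~~~~~~~
t=16: ~~~~~~~~
~~~~~~~~
~~~++~~~
~~++^+~~
~~+~~+~~
~~~~~~~~
~~~~~~~~
t=17: ~~~~~~~~
~~~~~~~~
~~~++~~~
~~+<~+~~
~~+~~+~~
~~~~~~~~
~~~~~~~~
t=18: ~~~~~~~~
~~~~~~~~
~~~++~~~
~~+~~+~~
~~+v~+~~
~~~~~~~~
~~~~~~~~
t=19: ~~~~~~~~
~~~~~~~~
~~~++~~~
~~+~~+~~
~~<+~+~~
~~~~~~~~
~~~~~~~~
t=20: ~~~~~~~~
~~~~~~~~
~~~++~~~
~~+~~+~~
~~~+~+~~
~~v~~~~~
~~~~~~~~
t=21: ~~~~~~~~
~~~~~~~~
~~~++~~~
~~+~~+~~
~~~+~+~~
~<+~~~~~
~~~~~~~~
t=22: ~~~~~~~~
~~~~~~~~
~~~++~~~
~~+~~+~~
~^~+~+~~
~++~~~~~
~~~~~~~~
t=23: ~~~~~~~~
~~~~~~~~
~~~++~~~
~~+~~+~~
~+>+~+~~
~++~~~~~
~~~~~~~~
t=24: ~~~~~~~~
~~~~~~~~
~~~++~~~
~~+~~+~~
~+++~+~~
~+v~~~~~
~~~~~~~~
t=25: ~~~~~~~~
~~~~~~~~
~~~++~~~
~~+~~+~~
~+++~+~~
~+~>~~~~
~~~~~~~~
t=26: ~~~~~~~~
~~~~~~~~
~~~++~~~
~~+~~+~~
~+++~+~~
~+~+~~~~
~~~v~~~~
t=27: ~~~~~~~~
~~~~~~~~
~~~++~~~
~~+~~+~~
~+++~+~~
~+~+~~~~
~~<+~~~~
t=28: ~~~~~~~~
~~~~~~~~
~~~++~~~
~~+~~+~~
~+++~+~~
~+^+~~~~
~~++~~~~
t=29: ~~~~~~~~
~~~~~~~~
~~~++~~~
~~+~~+~~
~+++~+~~
~++>~~~~
~~++~~~~
t=30: ~~~~~~~~
~~~~~~~~
~~~++~~~
~~+~~+~~
~++^~+~~
~++~~~~~
~~++~~~~
t=31: ~~~~~~~~
~~~~~~~~
~~~++~~~
~~+~~+~~
~+<~~+~~
~++~~~~~
~~++~~~~

0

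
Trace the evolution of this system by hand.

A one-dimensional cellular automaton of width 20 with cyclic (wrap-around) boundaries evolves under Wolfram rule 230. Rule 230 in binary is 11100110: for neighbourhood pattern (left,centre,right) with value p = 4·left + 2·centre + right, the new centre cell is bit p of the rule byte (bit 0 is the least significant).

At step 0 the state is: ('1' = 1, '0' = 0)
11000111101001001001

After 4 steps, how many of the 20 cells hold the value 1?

16

[0] 11000111101001001001
[1] 11001011111011011010
[2] 01011101111101101111
[3] 11101110111110110111
[4] 11110111011111011011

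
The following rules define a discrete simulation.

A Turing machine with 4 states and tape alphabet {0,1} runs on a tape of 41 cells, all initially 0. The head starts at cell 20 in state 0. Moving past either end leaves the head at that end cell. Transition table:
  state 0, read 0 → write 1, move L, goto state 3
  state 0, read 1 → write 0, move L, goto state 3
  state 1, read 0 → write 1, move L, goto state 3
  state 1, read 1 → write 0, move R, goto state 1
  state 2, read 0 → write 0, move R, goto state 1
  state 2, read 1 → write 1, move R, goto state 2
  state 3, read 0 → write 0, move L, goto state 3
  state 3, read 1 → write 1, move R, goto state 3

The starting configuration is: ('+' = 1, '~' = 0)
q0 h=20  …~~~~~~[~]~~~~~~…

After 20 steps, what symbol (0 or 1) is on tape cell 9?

[0] q0 h=20  …~~~~~~[~]~~~~~~…
[1] q3 h=19  …~~~~~~[~]+~~~~~…
[2] q3 h=18  …~~~~~~[~]~+~~~~…
[3] q3 h=17  …~~~~~~[~]~~+~~~…
[4] q3 h=16  …~~~~~~[~]~~~+~~…
[5] q3 h=15  …~~~~~~[~]~~~~+~…
[6] q3 h=14  …~~~~~~[~]~~~~~+…
[7] q3 h=13  …~~~~~~[~]~~~~~~…
[8] q3 h=12  …~~~~~~[~]~~~~~~…
[9] q3 h=11  …~~~~~~[~]~~~~~~…
[10] q3 h=10  …~~~~~~[~]~~~~~~…
[11] q3 h= 9  …~~~~~~[~]~~~~~~…
[12] q3 h= 8  …~~~~~~[~]~~~~~~…
[13] q3 h= 7  …~~~~~~[~]~~~~~~…
[14] q3 h= 6  |~~~~~~[~]~~~~~~…
[15] q3 h= 5  |~~~~~[~]~~~~~~…
[16] q3 h= 4  |~~~~[~]~~~~~~…
[17] q3 h= 3  |~~~[~]~~~~~~…
[18] q3 h= 2  |~~[~]~~~~~~…
[19] q3 h= 1  |~[~]~~~~~~…
[20] q3 h= 0  |[~]~~~~~~…

0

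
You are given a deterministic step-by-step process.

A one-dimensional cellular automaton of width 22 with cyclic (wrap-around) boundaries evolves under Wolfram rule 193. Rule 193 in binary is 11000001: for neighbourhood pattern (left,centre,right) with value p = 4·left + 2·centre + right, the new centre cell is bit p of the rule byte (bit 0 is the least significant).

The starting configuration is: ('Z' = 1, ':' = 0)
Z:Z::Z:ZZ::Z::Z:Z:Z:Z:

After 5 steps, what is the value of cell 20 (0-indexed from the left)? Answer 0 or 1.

1

[0] Z:Z::Z:ZZ::Z::Z:Z:Z:Z:
[1] ::::::::Z:::::::::::::
[2] ZZZZZZZ:::ZZZZZZZZZZZZ
[3] ZZZZZZZ:Z::ZZZZZZZZZZZ
[4] ZZZZZZZ:::::ZZZZZZZZZZ
[5] ZZZZZZZ:ZZZ::ZZZZZZZZZ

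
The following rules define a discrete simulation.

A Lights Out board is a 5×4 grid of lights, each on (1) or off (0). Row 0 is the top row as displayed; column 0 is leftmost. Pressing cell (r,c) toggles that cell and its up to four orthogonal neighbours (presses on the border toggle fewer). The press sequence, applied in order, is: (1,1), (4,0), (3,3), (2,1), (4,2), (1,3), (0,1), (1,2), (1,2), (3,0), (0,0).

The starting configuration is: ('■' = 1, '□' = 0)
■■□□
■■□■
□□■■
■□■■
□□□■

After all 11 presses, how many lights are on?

step 0: ■■□□
■■□■
□□■■
■□■■
□□□■
step 1: ■□□□
□□■■
□■■■
■□■■
□□□■
step 2: ■□□□
□□■■
□■■■
□□■■
■■□■
step 3: ■□□□
□□■■
□■■□
□□□□
■■□□
step 4: ■□□□
□■■■
■□□□
□■□□
■■□□
step 5: ■□□□
□■■■
■□□□
□■■□
■□■■
step 6: ■□□■
□■□□
■□□■
□■■□
■□■■
step 7: □■■■
□□□□
■□□■
□■■□
■□■■
step 8: □■□■
□■■■
■□■■
□■■□
■□■■
step 9: □■■■
□□□□
■□□■
□■■□
■□■■
step 10: □■■■
□□□□
□□□■
■□■□
□□■■
step 11: ■□■■
■□□□
□□□■
■□■□
□□■■

9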